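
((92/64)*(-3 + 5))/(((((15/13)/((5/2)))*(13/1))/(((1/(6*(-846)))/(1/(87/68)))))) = -667/5522688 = -0.00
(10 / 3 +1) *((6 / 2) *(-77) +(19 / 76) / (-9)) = -108121 / 108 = -1001.12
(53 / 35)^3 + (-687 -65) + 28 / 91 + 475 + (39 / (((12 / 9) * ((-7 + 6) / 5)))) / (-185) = -22473111277 / 82491500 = -272.43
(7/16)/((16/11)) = 0.30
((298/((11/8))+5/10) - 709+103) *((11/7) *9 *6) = -230931/7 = -32990.14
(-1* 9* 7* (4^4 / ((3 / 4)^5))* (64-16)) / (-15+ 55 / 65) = 47710208 / 207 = 230484.10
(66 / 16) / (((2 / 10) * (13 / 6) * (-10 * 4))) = -99 / 416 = -0.24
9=9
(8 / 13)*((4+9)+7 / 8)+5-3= 137 / 13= 10.54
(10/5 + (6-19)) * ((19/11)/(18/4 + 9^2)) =-2/9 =-0.22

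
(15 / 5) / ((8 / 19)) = 7.12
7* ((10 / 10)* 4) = 28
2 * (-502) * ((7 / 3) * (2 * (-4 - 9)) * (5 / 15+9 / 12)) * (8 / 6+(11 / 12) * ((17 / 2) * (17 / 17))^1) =21676109 / 36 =602114.14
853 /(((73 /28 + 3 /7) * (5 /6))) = 143304 /425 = 337.19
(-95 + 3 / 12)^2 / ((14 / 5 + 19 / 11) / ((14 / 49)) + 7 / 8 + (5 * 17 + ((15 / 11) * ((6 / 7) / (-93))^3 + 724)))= 80727278369815 / 7424973638842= 10.87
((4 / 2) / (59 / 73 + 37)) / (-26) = -0.00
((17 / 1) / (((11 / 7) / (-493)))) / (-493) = 119 / 11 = 10.82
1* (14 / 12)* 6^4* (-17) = -25704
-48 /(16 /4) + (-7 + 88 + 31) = 100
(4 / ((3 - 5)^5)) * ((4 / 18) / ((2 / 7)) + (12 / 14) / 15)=-0.10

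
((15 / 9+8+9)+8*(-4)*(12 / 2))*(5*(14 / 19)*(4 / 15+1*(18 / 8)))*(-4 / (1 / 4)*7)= 30779840 / 171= 179999.06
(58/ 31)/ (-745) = -58/ 23095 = -0.00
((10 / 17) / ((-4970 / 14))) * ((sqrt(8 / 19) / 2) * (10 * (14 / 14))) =-20 * sqrt(38) / 22933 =-0.01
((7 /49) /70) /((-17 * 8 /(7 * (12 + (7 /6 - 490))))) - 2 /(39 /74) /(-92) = 519973 /5692960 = 0.09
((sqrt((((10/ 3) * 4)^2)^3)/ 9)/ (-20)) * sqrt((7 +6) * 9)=-3200 * sqrt(13)/ 81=-142.44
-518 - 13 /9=-4675 /9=-519.44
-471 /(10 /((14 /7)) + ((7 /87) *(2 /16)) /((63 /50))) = -1475172 /15685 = -94.05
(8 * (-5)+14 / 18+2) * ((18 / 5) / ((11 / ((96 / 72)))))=-536 / 33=-16.24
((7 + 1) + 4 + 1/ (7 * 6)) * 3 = 505/ 14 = 36.07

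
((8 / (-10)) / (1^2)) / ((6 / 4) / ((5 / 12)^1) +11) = -0.05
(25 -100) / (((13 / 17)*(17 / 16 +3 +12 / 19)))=-387600 / 18551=-20.89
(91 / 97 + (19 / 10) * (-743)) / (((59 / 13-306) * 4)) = 1.17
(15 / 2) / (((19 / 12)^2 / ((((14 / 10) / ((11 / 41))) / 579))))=20664 / 766403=0.03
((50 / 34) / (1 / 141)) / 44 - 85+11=-51827 / 748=-69.29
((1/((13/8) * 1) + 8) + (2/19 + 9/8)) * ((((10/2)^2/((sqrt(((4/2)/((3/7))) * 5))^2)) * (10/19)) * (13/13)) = 1459125/262808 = 5.55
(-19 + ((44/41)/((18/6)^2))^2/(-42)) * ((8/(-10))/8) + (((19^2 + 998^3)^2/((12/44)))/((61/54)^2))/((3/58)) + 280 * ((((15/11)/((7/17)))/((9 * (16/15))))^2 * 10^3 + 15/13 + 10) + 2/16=36745993434622115411291650990085399/669453491626920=54889538846561583943.71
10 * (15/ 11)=150/ 11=13.64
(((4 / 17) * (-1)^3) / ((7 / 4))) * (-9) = 144 / 119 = 1.21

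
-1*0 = 0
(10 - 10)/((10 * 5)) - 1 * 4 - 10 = -14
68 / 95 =0.72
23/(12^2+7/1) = 23/151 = 0.15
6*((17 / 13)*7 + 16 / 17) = 13386 / 221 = 60.57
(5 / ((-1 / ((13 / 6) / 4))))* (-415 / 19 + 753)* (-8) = 902980 / 57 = 15841.75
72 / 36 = 2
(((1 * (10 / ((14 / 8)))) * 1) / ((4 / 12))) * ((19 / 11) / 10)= 228 / 77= 2.96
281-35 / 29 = 8114 / 29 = 279.79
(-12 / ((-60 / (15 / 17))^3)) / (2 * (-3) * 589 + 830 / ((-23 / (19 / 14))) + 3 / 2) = -483 / 45326748440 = -0.00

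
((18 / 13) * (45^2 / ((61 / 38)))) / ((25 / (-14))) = -775656 / 793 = -978.13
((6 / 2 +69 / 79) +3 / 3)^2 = 148225 / 6241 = 23.75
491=491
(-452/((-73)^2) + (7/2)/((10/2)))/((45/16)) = 262264/1199025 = 0.22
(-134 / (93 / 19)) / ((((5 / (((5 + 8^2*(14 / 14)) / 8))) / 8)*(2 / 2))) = -58558 / 155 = -377.79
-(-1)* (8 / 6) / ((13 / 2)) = 8 / 39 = 0.21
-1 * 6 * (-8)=48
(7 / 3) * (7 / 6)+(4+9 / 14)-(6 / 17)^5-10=-236186150 / 89450991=-2.64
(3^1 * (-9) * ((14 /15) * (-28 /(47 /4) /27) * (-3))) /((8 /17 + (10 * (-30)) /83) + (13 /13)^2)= 2212448 /710875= 3.11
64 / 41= 1.56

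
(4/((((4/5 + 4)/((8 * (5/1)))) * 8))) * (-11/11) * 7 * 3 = -175/2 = -87.50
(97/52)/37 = 97/1924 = 0.05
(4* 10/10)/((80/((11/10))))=11/200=0.06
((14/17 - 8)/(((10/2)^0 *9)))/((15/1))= -122/2295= -0.05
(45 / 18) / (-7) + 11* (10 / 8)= 375 / 28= 13.39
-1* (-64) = 64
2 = 2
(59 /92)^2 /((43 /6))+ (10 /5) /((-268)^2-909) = 740929297 /12904828040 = 0.06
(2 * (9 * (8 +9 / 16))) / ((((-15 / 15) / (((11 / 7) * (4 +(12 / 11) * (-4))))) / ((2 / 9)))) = 137 / 7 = 19.57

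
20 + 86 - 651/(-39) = 1595/13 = 122.69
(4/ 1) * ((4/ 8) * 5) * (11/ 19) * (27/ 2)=1485/ 19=78.16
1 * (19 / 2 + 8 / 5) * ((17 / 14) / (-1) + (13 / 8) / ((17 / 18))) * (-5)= -26751 / 952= -28.10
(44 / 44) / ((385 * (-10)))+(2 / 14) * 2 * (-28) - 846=-3287901 / 3850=-854.00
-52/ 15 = -3.47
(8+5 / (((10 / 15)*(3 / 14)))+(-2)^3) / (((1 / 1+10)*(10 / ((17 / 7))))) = 17 / 22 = 0.77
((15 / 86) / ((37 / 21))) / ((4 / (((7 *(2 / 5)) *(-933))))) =-411453 / 6364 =-64.65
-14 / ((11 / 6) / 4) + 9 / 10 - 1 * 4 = -3701 / 110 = -33.65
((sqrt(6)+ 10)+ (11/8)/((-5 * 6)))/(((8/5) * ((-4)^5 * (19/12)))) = -2389/622592 - 15 * sqrt(6)/38912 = -0.00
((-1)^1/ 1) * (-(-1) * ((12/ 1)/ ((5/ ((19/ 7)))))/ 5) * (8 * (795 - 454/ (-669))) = -323643872/ 39025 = -8293.24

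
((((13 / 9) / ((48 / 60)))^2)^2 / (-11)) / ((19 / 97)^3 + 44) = -0.02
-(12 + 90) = -102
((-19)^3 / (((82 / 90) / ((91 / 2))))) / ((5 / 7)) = -479544.48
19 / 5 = 3.80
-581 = -581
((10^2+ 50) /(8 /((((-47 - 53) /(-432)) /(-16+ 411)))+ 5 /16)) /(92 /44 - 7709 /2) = -0.00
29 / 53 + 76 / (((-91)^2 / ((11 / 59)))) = 14213099 / 25894687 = 0.55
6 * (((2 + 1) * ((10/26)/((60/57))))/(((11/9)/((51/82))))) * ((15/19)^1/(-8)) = -61965/187616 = -0.33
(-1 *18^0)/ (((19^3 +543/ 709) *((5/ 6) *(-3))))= 0.00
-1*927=-927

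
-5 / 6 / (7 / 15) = -25 / 14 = -1.79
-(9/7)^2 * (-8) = 648/49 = 13.22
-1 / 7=-0.14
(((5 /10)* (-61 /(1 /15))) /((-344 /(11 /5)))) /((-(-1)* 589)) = 2013 /405232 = 0.00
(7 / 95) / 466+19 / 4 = 420579 / 88540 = 4.75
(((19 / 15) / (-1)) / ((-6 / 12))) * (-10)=-25.33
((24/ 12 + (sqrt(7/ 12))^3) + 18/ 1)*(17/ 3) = 119*sqrt(21)/ 216 + 340/ 3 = 115.86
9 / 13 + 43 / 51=1.54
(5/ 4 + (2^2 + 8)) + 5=73/ 4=18.25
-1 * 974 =-974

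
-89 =-89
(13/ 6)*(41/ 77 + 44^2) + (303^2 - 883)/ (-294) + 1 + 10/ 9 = 37727773/ 9702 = 3888.66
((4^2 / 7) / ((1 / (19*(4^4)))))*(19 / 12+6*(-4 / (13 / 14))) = -73640960 / 273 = -269747.11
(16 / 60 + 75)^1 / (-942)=-1129 / 14130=-0.08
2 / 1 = 2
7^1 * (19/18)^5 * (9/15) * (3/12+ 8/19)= 15508199/4199040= 3.69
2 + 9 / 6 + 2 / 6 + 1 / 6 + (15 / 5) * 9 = 31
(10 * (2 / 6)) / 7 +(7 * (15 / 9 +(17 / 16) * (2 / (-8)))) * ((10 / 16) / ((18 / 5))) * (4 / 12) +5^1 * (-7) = -19715275 / 580608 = -33.96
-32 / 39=-0.82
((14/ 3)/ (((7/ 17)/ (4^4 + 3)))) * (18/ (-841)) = -62.83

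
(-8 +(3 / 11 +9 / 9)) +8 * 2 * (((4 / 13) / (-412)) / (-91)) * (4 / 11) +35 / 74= -620328523 / 99185086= -6.25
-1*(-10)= 10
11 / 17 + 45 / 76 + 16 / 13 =41485 / 16796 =2.47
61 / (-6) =-61 / 6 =-10.17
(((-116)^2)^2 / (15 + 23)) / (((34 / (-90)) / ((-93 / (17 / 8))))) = 3031010288640 / 5491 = 551996046.01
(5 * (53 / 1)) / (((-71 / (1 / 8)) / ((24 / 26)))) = -795 / 1846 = -0.43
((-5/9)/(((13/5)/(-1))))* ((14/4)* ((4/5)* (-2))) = -140/117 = -1.20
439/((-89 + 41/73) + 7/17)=-544799/109241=-4.99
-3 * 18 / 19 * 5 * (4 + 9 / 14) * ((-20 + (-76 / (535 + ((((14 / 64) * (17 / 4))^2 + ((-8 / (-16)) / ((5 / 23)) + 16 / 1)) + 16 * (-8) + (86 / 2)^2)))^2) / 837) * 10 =2257847208532643065000 / 143224976045530910083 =15.76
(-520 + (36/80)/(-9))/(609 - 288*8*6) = 3467/88100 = 0.04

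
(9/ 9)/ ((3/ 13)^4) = 28561/ 81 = 352.60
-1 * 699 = -699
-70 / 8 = -35 / 4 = -8.75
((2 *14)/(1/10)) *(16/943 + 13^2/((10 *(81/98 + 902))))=833680008/83433811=9.99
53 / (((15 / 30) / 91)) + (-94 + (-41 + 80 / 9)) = 85679 / 9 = 9519.89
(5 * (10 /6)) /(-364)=-25 /1092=-0.02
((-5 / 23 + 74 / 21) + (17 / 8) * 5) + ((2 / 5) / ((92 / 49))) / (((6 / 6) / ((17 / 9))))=830789 / 57960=14.33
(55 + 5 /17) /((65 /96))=81.67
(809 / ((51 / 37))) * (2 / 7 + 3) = 688459 / 357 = 1928.46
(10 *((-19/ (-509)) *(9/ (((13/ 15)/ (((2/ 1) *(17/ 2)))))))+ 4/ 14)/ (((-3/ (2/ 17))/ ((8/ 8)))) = -6131168/ 2362269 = -2.60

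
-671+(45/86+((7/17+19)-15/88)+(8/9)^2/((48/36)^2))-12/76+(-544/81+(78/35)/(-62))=-70647505028983/107415859320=-657.70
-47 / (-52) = 47 / 52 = 0.90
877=877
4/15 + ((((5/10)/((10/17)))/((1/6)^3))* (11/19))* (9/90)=15527/1425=10.90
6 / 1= 6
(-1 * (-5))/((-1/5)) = -25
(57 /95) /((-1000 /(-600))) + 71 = 1784 /25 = 71.36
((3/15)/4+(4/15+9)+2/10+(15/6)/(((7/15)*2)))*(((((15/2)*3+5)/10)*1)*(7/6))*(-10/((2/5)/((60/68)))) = -704275/816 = -863.08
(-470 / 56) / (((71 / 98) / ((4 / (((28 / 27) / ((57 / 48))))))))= -120555 / 2272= -53.06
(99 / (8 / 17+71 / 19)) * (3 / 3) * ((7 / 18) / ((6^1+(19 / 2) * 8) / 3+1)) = 1463 / 4530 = 0.32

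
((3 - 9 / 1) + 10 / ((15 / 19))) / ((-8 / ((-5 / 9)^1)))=25 / 54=0.46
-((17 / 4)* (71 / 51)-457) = 5413 / 12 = 451.08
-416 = -416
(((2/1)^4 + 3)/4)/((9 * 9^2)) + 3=8767/2916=3.01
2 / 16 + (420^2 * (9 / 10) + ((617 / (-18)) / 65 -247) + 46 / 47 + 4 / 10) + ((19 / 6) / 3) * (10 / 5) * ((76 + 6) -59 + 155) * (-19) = 11098756241 / 73320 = 151374.20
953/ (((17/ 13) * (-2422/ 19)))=-235391/ 41174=-5.72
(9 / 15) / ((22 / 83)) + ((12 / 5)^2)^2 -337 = -4146433 / 13750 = -301.56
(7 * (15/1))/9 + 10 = 65/3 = 21.67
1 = 1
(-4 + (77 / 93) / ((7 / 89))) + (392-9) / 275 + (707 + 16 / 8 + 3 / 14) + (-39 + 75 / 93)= 7841761 / 11550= 678.94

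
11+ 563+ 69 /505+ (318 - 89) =803.14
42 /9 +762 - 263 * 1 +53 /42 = 7069 /14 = 504.93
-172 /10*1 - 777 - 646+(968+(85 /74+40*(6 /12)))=-166889 /370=-451.05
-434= -434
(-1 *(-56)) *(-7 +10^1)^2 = 504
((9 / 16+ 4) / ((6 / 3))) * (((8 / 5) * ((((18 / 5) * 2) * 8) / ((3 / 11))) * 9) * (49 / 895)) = 8498952 / 22375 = 379.84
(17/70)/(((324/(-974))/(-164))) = 339439/2835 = 119.73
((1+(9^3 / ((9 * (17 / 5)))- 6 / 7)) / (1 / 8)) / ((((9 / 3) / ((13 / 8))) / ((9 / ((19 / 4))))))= 444912 / 2261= 196.78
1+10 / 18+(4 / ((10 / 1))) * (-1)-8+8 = 52 / 45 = 1.16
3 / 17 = 0.18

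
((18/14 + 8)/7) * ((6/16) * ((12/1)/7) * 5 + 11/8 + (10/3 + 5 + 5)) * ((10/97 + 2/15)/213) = 0.03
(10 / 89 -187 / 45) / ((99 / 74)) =-1198282 / 396495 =-3.02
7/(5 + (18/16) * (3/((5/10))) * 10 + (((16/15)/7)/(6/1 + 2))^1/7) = 10290/106579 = 0.10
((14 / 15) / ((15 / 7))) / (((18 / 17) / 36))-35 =-4543 / 225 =-20.19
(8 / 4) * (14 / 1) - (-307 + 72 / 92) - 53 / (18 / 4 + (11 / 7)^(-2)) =8829471 / 27301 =323.41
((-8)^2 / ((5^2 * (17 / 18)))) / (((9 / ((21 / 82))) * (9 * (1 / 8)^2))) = 28672 / 52275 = 0.55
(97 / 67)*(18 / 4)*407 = 355311 / 134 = 2651.57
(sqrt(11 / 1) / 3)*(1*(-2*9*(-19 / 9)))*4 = 152*sqrt(11) / 3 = 168.04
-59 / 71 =-0.83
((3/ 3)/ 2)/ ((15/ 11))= 11/ 30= 0.37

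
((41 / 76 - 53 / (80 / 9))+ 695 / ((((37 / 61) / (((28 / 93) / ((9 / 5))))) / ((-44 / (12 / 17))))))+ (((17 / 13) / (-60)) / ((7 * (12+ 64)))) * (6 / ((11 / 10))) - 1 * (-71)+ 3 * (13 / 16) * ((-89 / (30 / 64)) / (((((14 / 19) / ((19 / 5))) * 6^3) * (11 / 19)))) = -1201546259445101 / 100971327600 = -11899.88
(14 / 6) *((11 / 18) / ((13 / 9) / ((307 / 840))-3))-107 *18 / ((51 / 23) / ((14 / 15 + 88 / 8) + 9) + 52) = -210680935141 / 5940413874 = -35.47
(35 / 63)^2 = 25 / 81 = 0.31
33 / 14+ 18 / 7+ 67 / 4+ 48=1951 / 28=69.68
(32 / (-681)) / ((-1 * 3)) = 32 / 2043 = 0.02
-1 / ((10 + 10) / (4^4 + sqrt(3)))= -64 / 5 - sqrt(3) / 20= -12.89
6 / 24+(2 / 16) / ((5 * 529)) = 0.25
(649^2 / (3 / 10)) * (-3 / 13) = -4212010 / 13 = -324000.77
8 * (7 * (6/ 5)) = 336/ 5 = 67.20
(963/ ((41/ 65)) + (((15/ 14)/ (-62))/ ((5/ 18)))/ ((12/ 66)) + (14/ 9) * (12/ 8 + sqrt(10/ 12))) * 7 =49 * sqrt(30)/ 27 + 163209965/ 15252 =10710.83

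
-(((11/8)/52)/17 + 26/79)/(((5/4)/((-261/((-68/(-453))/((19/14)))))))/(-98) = -415007170407/65154194560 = -6.37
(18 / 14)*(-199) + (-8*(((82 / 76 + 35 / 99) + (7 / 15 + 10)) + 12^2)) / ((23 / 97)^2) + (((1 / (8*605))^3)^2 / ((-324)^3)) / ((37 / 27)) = -945920075439883967131042769220403270357 / 42155328059194736905443606528000000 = -22438.92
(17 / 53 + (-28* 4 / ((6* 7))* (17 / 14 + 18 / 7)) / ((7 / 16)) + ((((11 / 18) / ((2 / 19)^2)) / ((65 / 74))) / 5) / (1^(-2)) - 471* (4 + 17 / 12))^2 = 1514349478965580111009 / 230810537002500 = 6561006.70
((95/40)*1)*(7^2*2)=931/4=232.75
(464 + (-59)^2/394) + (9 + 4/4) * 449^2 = 794494237/394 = 2016482.84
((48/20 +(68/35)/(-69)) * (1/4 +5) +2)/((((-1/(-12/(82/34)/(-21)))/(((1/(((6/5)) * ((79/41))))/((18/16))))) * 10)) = -75344/572355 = -0.13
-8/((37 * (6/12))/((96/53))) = -1536/1961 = -0.78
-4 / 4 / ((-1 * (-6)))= -1 / 6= -0.17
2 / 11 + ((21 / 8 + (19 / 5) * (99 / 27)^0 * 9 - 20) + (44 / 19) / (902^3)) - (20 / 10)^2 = 82436890567 / 6337975160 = 13.01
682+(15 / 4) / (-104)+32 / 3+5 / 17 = 14701091 / 21216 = 692.92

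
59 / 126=0.47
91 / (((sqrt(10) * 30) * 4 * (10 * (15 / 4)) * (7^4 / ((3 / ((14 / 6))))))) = 13 * sqrt(10) / 12005000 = 0.00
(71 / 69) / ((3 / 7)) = 497 / 207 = 2.40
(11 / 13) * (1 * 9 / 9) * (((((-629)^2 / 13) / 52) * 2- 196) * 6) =10869969 / 2197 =4947.64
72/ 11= 6.55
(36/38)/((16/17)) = 153/152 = 1.01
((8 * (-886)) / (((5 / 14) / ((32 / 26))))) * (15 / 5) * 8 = -38105088 / 65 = -586232.12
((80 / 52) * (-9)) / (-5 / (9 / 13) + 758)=-0.02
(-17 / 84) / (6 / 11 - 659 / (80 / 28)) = 935 / 1063083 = 0.00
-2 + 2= 0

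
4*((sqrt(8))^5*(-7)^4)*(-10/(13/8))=-98344960*sqrt(2)/13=-10698521.25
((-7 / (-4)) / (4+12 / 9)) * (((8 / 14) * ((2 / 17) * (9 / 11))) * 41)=1107 / 1496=0.74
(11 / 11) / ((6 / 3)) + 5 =11 / 2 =5.50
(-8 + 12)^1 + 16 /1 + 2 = 22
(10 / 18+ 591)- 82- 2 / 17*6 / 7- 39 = 503857 / 1071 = 470.45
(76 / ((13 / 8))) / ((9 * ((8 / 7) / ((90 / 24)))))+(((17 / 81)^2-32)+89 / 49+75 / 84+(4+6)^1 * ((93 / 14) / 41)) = -7248448741 / 685414548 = -10.58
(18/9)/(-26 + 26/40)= -40/507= -0.08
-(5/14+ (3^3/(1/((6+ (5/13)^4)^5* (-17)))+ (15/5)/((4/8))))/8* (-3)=-2901281203543031460874675373511/2128555942786649537145712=-1363027.93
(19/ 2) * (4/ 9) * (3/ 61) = 38/ 183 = 0.21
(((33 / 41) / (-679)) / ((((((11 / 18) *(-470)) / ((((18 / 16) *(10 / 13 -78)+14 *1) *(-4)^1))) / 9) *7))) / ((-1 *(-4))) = 92097 / 238134806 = 0.00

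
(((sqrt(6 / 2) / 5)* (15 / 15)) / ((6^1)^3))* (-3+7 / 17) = -11* sqrt(3) / 4590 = -0.00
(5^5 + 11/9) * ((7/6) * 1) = 98476/27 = 3647.26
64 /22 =32 /11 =2.91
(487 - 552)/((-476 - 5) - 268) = 65/749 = 0.09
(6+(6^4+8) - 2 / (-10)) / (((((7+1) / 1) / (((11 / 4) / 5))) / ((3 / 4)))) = 67.56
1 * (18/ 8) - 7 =-19/ 4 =-4.75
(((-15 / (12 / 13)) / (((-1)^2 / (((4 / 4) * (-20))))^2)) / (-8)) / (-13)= -125 / 2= -62.50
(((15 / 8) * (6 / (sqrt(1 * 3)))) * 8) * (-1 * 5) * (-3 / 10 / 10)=9 * sqrt(3) / 2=7.79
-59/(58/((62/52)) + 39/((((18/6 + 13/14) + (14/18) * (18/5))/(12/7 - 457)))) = 287153/12606854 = 0.02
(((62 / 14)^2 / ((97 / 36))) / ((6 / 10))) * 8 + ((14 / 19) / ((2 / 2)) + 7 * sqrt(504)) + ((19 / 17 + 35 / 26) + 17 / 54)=54191043614 / 538861869 + 42 * sqrt(14)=257.72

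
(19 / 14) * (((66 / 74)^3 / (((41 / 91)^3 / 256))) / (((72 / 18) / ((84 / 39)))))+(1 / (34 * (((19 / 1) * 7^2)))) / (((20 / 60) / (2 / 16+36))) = 75466968213284751 / 52002761432048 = 1451.21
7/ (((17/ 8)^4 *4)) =7168/ 83521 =0.09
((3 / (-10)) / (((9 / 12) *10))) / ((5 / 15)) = -3 / 25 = -0.12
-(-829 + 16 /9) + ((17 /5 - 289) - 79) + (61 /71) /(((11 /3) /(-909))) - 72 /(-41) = 362233403 /1440945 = 251.39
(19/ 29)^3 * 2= 13718/ 24389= 0.56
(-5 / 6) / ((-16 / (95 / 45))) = 95 / 864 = 0.11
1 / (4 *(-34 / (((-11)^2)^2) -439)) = -14641 / 25709732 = -0.00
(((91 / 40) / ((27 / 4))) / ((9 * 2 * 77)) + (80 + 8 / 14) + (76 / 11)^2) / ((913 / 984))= 43309641602 / 313190955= 138.29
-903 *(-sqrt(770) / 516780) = 301 *sqrt(770) / 172260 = 0.05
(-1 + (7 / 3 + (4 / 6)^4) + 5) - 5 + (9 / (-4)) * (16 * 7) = -20288 / 81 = -250.47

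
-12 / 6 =-2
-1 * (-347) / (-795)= -0.44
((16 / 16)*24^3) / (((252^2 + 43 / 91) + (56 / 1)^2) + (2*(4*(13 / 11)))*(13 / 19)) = 87639552 / 422519393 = 0.21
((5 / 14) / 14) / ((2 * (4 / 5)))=25 / 1568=0.02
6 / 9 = 2 / 3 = 0.67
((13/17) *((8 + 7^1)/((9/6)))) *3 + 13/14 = 5681/238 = 23.87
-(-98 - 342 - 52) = 492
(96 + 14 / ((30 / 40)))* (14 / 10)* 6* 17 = 81872 / 5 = 16374.40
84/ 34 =42/ 17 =2.47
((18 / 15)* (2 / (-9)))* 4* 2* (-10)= 64 / 3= 21.33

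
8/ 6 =4/ 3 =1.33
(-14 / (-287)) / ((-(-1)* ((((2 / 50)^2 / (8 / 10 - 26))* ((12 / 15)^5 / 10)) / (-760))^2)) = 136643314361572265625 / 20992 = 6509304228352337.35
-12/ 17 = -0.71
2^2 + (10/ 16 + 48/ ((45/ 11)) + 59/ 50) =10523/ 600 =17.54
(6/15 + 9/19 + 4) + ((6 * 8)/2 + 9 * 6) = 7873/95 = 82.87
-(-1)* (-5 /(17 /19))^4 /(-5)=-16290125 /83521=-195.04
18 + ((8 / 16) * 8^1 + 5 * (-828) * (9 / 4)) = -9293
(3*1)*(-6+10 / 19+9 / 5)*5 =-1047 / 19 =-55.11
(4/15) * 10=8/3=2.67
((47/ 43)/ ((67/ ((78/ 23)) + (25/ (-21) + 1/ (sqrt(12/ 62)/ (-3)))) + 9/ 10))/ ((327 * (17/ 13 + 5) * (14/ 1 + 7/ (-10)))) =90351625 * sqrt(186)/ 1507637678007387 + 3517557550/ 1507637678007387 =0.00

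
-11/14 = -0.79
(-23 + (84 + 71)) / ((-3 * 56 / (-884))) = 4862 / 7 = 694.57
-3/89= -0.03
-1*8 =-8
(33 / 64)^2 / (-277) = -1089 / 1134592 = -0.00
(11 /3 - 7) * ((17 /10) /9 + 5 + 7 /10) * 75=-13250 /9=-1472.22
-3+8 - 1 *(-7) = 12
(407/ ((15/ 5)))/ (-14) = -407/ 42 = -9.69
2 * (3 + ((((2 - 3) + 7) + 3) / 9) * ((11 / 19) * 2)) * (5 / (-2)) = -395 / 19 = -20.79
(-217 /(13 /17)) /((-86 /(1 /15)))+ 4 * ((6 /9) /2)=8683 /5590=1.55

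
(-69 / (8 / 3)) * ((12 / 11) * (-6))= 1863 / 11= 169.36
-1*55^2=-3025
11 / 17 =0.65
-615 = -615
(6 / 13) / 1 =6 / 13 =0.46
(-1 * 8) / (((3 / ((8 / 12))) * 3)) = -16 / 27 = -0.59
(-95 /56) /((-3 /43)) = 24.32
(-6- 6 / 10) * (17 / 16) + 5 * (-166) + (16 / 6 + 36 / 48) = -200063 / 240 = -833.60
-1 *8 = -8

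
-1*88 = -88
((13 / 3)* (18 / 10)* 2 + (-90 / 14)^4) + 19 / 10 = 8285285 / 4802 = 1725.38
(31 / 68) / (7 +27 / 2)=31 / 1394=0.02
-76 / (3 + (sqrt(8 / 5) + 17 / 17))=-190 / 9 + 19* sqrt(10) / 9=-14.44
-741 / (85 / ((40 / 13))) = -456 / 17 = -26.82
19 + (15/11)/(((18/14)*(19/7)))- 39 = -12295/627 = -19.61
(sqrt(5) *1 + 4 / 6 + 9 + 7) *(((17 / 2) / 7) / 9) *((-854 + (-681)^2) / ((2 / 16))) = 31477676 *sqrt(5) / 63 + 1573883800 / 189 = 9444669.15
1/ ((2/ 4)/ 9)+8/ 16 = 37/ 2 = 18.50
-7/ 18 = -0.39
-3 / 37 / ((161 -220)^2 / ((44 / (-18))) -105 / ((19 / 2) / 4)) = 418 / 7569349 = 0.00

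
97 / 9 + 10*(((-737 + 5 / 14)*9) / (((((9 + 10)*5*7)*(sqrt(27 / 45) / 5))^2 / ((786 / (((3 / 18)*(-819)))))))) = 4740693721 / 101411037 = 46.75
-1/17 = -0.06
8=8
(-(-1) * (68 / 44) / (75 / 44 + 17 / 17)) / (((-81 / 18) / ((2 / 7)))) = -0.04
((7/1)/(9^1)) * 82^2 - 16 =46924/9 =5213.78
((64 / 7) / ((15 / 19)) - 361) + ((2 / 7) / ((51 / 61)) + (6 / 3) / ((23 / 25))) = -4747373 / 13685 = -346.90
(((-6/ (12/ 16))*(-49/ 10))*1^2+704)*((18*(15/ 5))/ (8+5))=200664/ 65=3087.14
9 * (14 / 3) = 42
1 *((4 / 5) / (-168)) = -1 / 210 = -0.00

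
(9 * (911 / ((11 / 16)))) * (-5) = -655920 / 11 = -59629.09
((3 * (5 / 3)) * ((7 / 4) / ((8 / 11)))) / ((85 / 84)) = 1617 / 136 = 11.89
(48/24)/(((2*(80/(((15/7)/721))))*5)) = 3/403760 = 0.00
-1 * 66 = -66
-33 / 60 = -0.55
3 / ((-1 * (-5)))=3 / 5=0.60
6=6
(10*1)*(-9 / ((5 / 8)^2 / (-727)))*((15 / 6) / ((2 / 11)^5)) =2107513386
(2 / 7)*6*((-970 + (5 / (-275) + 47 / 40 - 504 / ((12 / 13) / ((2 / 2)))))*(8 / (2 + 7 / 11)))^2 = 5331162887532 / 147175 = 36223291.24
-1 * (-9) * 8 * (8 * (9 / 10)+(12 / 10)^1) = 3024 / 5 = 604.80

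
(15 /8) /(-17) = -15 /136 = -0.11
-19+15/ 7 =-118/ 7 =-16.86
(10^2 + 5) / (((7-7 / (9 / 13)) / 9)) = -1215 / 4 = -303.75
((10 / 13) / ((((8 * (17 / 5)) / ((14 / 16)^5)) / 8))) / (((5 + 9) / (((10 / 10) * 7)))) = 420175 / 7241728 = 0.06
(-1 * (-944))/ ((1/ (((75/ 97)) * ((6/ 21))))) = 141600/ 679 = 208.54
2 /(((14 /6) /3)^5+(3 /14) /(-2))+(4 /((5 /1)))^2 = 87363784 /7336225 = 11.91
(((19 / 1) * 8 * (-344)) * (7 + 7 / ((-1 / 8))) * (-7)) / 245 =-73203.20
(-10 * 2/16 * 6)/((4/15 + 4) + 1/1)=-225/158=-1.42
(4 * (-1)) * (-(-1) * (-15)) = 60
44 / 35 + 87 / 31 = 4409 / 1085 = 4.06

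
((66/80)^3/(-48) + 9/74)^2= 0.01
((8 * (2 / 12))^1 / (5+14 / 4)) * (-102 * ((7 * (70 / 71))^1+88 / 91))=-813408 / 6461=-125.90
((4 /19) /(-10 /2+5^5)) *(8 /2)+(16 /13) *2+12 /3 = 23941 /3705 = 6.46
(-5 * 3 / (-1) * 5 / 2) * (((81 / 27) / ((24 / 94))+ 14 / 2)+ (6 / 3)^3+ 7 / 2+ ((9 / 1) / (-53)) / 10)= 480705 / 424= 1133.74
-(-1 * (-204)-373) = 169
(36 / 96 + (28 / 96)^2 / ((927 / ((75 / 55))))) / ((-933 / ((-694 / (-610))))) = -254846863 / 557128186560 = -0.00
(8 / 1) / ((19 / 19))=8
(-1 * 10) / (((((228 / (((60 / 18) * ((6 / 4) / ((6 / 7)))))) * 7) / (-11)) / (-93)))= -8525 / 228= -37.39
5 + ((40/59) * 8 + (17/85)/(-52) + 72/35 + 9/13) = 1414123/107380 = 13.17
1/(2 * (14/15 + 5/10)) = 15/43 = 0.35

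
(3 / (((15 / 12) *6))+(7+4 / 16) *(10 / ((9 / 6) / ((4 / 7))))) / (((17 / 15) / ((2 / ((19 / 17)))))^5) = 4766040000 / 17332693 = 274.97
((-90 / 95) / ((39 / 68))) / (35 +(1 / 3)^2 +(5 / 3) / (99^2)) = -11996424 / 254997119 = -0.05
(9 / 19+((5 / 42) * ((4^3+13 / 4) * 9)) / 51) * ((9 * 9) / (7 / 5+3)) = 13819815 / 397936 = 34.73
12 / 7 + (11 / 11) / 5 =67 / 35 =1.91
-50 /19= -2.63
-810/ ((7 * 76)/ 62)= -12555/ 133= -94.40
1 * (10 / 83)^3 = 0.00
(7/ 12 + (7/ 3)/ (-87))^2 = 337561/ 1089936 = 0.31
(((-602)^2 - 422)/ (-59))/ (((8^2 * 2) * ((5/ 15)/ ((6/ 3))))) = -542973/ 1888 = -287.59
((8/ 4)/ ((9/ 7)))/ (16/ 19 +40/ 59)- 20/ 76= 110753/ 145692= 0.76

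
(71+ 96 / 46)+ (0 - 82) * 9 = -15293 / 23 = -664.91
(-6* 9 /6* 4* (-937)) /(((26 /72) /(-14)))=-17000928 /13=-1307763.69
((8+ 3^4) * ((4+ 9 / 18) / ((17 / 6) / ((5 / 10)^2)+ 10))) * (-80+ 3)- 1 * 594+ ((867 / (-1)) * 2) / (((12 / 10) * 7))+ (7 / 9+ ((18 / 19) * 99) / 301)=-14790007465 / 6588288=-2244.89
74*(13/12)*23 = 11063/6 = 1843.83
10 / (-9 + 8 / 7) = -14 / 11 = -1.27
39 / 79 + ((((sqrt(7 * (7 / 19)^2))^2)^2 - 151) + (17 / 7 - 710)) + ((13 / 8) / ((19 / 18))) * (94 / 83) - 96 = -951.43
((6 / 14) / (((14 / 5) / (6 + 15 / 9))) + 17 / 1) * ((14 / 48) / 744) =1781 / 249984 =0.01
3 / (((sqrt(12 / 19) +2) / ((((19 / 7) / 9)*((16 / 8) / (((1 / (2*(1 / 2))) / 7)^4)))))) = 123823 / 48 - 6517*sqrt(57) / 48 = 1554.60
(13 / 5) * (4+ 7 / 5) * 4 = 1404 / 25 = 56.16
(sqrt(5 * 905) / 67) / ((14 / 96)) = 240 * sqrt(181) / 469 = 6.88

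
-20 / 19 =-1.05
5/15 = 1/3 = 0.33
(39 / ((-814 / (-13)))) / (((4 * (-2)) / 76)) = -9633 / 1628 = -5.92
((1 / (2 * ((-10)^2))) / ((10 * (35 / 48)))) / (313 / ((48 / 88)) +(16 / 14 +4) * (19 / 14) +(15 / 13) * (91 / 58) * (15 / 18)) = 7308 / 6206091875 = 0.00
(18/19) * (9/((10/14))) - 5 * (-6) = 3984/95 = 41.94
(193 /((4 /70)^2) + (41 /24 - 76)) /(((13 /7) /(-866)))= -4294220777 /156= -27527056.26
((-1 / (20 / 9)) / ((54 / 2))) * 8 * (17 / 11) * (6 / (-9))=68 / 495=0.14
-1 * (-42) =42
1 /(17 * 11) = 1 /187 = 0.01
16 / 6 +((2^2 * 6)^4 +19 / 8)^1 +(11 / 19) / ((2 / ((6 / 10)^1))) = 756461171 / 2280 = 331781.22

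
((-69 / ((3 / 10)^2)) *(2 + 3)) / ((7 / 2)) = -23000 / 21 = -1095.24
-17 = -17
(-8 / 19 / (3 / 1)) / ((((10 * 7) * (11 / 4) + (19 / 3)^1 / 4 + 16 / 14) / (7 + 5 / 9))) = -15232 / 2804229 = -0.01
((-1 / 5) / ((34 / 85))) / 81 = -1 / 162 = -0.01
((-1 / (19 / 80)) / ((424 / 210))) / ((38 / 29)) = -30450 / 19133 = -1.59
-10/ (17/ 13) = -130/ 17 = -7.65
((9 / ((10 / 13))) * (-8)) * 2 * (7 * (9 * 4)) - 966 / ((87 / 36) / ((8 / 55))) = -75335904 / 1595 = -47232.54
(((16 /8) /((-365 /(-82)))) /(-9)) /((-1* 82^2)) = 1 /134685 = 0.00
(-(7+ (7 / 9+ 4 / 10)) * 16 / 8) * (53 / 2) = -19504 / 45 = -433.42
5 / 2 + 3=11 / 2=5.50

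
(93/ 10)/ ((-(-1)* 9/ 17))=527/ 30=17.57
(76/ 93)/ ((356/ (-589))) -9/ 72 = -3155/ 2136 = -1.48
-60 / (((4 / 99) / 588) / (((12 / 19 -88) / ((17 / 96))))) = 139149964800 / 323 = 430804844.58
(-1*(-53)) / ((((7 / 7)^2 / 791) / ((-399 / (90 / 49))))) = -273212191 / 30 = -9107073.03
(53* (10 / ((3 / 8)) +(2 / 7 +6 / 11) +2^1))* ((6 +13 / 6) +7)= 2347423 / 99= 23711.34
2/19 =0.11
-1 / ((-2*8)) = 1 / 16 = 0.06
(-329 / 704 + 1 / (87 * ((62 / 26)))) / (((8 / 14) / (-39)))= 79912651 / 2531584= 31.57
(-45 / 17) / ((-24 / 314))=2355 / 68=34.63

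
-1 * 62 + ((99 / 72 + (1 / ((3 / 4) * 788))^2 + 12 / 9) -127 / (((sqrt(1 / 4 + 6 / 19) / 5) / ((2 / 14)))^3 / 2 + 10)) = -183453296825986200547 / 2546720547740645112 + 71178674000 * sqrt(817) / 2734246080957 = -71.29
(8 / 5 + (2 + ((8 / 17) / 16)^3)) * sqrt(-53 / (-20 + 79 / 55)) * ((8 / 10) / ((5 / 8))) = 2829908 * sqrt(2976215) / 627021625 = 7.79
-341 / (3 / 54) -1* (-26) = -6112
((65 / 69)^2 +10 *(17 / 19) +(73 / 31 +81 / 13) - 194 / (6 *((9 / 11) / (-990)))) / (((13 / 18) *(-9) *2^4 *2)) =-188.18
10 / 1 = 10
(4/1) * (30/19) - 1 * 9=-51/19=-2.68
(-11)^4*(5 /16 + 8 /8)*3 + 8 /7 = 6456809 /112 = 57650.08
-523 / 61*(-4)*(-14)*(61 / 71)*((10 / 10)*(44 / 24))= -161084 / 213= -756.26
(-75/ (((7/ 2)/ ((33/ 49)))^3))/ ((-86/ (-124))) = -1336856400/ 1735205101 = -0.77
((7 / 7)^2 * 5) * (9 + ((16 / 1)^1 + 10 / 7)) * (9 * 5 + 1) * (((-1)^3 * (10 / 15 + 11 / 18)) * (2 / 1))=-978650 / 63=-15534.13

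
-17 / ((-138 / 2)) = 17 / 69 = 0.25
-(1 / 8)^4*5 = -5 / 4096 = -0.00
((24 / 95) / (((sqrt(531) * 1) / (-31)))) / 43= -248 * sqrt(59) / 241015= -0.01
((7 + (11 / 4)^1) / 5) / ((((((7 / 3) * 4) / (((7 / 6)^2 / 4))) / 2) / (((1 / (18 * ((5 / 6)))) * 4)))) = 91 / 2400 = 0.04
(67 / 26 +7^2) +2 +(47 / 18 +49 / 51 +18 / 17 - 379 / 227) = 25527094 / 451503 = 56.54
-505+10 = -495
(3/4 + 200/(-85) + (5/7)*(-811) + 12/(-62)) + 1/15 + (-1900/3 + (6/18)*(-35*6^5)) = -20348748779/221340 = -91934.35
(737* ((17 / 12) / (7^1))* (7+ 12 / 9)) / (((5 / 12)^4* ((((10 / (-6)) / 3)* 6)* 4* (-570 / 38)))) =902088 / 4375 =206.19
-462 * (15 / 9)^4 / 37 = -96250 / 999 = -96.35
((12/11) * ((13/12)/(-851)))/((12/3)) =-13/37444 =-0.00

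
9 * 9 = 81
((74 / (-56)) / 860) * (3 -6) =0.00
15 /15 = 1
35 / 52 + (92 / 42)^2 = 125467 / 22932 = 5.47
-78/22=-39/11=-3.55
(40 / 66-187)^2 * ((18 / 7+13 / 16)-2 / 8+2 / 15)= 18879565699 / 166320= 113513.50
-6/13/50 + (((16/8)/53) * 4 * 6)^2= 740373/912925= 0.81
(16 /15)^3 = 4096 /3375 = 1.21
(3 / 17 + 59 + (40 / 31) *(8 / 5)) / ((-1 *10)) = -16137 / 2635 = -6.12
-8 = -8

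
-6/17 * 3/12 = -3/34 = -0.09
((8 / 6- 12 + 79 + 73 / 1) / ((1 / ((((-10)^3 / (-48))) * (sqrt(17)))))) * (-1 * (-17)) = 450500 * sqrt(17) / 9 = 206384.34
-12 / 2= -6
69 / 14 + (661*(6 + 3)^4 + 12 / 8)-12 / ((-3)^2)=91073348 / 21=4336826.10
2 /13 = 0.15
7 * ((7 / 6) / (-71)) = -0.12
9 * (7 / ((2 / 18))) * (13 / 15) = 2457 / 5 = 491.40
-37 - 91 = -128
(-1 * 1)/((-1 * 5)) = 1/5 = 0.20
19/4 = 4.75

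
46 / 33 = 1.39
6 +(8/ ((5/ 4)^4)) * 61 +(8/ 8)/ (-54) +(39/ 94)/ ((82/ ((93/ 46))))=1231828132933/ 5983335000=205.88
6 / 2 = 3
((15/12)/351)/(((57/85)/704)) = 74800/20007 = 3.74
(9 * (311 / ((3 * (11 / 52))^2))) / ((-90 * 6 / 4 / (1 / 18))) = -420472 / 147015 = -2.86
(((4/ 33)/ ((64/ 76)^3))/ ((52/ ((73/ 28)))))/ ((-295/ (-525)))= 0.02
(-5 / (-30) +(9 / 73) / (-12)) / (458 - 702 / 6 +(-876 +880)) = 137 / 302220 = 0.00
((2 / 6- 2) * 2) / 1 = -3.33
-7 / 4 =-1.75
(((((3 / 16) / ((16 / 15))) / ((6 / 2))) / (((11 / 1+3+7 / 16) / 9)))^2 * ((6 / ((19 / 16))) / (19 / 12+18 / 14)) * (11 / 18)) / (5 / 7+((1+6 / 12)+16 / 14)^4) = 308700 / 10642415641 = 0.00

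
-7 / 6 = -1.17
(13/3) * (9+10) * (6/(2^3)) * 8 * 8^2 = 31616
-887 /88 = -10.08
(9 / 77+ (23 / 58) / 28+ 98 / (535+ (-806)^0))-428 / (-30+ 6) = 65160551 / 3590664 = 18.15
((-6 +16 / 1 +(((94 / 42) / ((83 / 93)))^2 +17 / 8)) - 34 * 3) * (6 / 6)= -225723567 / 2700488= -83.59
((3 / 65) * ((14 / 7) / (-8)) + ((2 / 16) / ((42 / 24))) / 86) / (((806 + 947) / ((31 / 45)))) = -12989 / 3086770050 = -0.00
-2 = -2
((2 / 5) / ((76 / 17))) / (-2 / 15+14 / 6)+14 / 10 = 3011 / 2090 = 1.44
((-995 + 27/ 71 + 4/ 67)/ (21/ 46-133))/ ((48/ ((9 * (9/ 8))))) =1469013381/ 928109728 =1.58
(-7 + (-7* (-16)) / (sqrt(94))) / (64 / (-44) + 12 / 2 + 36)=-77 / 446 + 308* sqrt(94) / 10481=0.11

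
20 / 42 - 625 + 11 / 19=-248954 / 399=-623.94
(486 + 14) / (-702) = -250 / 351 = -0.71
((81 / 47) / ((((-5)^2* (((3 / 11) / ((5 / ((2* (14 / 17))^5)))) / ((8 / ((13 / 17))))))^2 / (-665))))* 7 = -12055036710520984851 / 3751101590978560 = -3213.73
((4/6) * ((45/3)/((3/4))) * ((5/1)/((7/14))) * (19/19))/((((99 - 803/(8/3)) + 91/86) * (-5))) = 27520/207501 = 0.13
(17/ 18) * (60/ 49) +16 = 2522/ 147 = 17.16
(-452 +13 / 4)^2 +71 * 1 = 3223161 / 16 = 201447.56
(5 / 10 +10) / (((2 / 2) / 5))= 105 / 2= 52.50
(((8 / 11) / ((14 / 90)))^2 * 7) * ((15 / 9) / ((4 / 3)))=162000 / 847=191.26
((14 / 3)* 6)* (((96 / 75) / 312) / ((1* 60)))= 28 / 14625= 0.00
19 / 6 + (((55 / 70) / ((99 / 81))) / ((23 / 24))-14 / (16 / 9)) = -15601 / 3864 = -4.04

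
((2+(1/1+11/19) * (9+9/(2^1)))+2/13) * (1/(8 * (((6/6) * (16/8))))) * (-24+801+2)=237677/208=1142.68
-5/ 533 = -0.01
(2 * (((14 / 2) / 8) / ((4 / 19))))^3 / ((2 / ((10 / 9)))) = 11763185 / 36864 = 319.10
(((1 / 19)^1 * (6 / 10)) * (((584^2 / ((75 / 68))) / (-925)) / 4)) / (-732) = 1449488 / 402028125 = 0.00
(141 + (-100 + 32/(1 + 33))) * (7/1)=4991/17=293.59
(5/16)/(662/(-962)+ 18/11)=26455/80272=0.33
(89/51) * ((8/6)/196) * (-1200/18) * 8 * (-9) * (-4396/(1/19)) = -1699116800/357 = -4759430.81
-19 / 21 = -0.90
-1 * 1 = -1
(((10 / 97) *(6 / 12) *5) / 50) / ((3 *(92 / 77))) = 77 / 53544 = 0.00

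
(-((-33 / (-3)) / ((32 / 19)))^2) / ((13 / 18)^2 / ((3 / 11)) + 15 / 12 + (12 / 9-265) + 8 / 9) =10614483 / 64600576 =0.16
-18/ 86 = -9/ 43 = -0.21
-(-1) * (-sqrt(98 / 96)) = -7 * sqrt(3) / 12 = -1.01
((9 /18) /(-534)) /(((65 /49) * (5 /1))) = -49 /347100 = -0.00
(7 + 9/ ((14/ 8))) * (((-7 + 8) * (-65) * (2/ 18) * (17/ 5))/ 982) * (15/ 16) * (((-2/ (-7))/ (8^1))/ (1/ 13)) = -1221025/ 9238656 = -0.13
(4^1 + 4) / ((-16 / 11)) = -11 / 2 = -5.50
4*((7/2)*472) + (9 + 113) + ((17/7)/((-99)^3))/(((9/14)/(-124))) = 58771014646/8732691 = 6730.00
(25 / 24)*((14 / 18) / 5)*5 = 175 / 216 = 0.81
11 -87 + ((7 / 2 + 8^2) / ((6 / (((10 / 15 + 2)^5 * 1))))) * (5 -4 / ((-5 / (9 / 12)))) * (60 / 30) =456700 / 27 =16914.81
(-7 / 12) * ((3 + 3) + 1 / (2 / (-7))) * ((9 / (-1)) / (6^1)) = 35 / 16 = 2.19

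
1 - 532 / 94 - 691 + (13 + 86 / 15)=-477233 / 705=-676.93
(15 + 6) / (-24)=-7 / 8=-0.88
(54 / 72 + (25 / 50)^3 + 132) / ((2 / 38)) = 20197 / 8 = 2524.62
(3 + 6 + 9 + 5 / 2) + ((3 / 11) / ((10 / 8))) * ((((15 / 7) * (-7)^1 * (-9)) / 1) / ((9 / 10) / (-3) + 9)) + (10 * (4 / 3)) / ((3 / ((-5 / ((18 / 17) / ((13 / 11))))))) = -47441 / 51678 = -0.92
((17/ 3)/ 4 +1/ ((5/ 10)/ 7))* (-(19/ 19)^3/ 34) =-185/ 408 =-0.45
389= 389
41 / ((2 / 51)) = 2091 / 2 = 1045.50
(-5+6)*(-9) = -9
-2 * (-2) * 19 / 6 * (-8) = -101.33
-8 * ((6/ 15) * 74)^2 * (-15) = 525696/ 5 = 105139.20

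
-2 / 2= -1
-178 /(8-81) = 178 /73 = 2.44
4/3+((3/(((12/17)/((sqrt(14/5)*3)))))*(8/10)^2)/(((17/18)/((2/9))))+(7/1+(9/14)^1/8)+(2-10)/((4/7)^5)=-330331/2688+48*sqrt(70)/125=-119.68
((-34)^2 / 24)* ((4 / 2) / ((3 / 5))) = 1445 / 9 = 160.56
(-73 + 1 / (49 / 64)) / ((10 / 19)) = -136.22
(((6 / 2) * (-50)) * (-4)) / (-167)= -600 / 167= -3.59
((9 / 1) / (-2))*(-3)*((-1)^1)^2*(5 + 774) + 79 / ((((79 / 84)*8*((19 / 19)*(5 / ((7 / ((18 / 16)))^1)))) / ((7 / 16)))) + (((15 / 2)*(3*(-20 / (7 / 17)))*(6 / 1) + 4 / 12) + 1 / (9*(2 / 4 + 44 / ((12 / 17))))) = 627882847 / 158340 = 3965.41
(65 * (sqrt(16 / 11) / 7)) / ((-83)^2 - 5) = 65 * sqrt(11) / 132517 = 0.00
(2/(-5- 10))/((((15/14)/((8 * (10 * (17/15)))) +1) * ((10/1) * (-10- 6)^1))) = 238/288975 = 0.00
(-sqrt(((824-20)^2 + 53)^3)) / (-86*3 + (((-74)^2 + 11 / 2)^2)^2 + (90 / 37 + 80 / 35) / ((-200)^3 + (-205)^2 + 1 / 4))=-85276624030230864*sqrt(646469) / 119091281526824578748220545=-0.00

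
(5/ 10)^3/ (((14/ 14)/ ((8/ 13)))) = 1/ 13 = 0.08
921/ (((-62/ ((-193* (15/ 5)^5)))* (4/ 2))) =43193979/ 124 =348338.54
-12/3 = -4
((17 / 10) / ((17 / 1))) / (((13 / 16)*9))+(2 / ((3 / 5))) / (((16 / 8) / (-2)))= -1942 / 585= -3.32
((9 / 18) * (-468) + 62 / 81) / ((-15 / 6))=37784 / 405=93.29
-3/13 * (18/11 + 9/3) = -153/143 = -1.07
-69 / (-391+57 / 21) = 161 / 906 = 0.18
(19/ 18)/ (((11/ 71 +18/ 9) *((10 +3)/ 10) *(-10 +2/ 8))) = -26980/ 698139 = -0.04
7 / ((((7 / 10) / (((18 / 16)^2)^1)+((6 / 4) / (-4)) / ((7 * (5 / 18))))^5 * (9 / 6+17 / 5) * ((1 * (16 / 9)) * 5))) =9644278287514752 / 364007458703857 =26.49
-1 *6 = -6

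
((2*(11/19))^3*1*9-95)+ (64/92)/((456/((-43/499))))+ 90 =2118749401/236162229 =8.97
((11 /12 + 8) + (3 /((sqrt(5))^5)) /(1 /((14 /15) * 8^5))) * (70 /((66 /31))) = 116095 /396 + 99549184 * sqrt(5) /4125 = 54256.50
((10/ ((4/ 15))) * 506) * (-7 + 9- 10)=-151800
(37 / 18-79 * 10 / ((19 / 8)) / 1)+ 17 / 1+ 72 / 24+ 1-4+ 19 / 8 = -425723 / 1368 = -311.20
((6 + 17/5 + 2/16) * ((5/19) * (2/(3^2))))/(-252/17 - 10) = -2159/96216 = -0.02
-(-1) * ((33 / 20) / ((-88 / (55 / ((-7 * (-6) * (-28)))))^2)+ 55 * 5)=32453836855 / 118013952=275.00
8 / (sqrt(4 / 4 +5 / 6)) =8 * sqrt(66) / 11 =5.91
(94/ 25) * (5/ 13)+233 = 15239/ 65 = 234.45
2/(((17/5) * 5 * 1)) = 2/17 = 0.12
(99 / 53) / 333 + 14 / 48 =13991 / 47064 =0.30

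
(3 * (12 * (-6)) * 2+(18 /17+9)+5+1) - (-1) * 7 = -6952 /17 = -408.94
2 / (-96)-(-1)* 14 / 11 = 661 / 528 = 1.25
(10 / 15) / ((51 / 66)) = 44 / 51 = 0.86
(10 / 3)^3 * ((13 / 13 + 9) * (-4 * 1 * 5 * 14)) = -2800000 / 27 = -103703.70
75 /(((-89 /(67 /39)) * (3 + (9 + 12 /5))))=-8375 /83304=-0.10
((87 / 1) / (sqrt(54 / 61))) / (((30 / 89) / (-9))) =-2581 *sqrt(366) / 20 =-2468.87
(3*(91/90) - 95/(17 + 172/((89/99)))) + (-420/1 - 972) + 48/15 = -771058643/556230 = -1386.22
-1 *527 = -527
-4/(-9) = 4/9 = 0.44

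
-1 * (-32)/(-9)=-32/9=-3.56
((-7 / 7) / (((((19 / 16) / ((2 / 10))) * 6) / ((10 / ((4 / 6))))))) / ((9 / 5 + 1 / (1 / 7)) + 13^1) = -40 / 2071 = -0.02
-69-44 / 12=-218 / 3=-72.67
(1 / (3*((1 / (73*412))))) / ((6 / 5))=75190 / 9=8354.44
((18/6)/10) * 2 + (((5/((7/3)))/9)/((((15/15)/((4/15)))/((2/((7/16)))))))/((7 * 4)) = 9421/15435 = 0.61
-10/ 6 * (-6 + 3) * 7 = 35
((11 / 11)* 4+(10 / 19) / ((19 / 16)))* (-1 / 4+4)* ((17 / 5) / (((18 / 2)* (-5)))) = -6817 / 5415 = -1.26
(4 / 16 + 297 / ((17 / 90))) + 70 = 111697 / 68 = 1642.60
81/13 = 6.23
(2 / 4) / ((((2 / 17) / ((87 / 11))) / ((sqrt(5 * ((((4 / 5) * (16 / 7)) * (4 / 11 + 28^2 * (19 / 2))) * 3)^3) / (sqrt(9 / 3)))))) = 93064264704 * sqrt(1577191) / 326095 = 358410690.91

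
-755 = -755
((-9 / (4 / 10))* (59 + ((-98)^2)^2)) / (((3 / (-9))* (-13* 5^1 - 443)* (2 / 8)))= -12451978125 / 254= -49023535.93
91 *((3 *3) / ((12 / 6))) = 409.50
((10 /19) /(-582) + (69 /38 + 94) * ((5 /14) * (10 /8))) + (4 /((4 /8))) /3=9379681 /206416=45.44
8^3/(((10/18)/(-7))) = -32256/5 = -6451.20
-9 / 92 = -0.10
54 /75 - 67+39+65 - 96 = -1457 /25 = -58.28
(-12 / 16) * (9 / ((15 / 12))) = -5.40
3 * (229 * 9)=6183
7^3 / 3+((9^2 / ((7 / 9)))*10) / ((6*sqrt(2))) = 343 / 3+1215*sqrt(2) / 14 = 237.07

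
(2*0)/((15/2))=0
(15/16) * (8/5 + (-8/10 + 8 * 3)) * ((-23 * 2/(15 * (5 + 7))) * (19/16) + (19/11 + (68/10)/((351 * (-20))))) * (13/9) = 136240133/2851200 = 47.78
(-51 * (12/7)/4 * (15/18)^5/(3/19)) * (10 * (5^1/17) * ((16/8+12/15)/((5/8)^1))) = -59375/81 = -733.02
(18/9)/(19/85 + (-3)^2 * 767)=85/293387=0.00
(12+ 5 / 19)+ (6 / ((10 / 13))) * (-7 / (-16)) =23827 / 1520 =15.68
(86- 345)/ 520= -259/ 520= -0.50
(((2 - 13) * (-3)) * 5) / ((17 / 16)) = 2640 / 17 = 155.29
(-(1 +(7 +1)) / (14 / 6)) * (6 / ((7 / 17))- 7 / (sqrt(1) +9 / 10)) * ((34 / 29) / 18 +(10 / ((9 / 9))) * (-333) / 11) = 3774688392 / 296989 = 12709.86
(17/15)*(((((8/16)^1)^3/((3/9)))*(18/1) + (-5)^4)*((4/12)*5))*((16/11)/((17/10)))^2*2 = 32345600/18513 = 1747.18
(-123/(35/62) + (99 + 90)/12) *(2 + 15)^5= -40180533243/140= -287003808.88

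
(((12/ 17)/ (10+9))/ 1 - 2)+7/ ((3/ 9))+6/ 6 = 20.04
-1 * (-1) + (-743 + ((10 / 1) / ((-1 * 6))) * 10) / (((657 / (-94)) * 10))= 116968 / 9855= 11.87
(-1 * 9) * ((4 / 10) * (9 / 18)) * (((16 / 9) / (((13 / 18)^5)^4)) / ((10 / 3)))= -305957669193505876186497024 / 475124094372019985970025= -643.95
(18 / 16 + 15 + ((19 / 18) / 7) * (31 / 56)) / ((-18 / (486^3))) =-20259770949 / 196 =-103366178.31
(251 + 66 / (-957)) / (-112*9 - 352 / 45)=-327465 / 1325648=-0.25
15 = 15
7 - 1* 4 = 3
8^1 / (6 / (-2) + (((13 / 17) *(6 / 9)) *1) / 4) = -816 / 293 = -2.78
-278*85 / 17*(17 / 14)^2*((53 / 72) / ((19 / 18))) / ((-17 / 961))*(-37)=-22265615615 / 7448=-2989475.78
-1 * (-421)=421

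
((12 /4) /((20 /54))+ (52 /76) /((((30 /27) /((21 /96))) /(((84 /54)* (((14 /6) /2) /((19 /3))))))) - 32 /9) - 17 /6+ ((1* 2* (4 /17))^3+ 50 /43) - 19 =-3510596912399 /219641757120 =-15.98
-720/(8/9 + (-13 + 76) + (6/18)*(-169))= -1620/17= -95.29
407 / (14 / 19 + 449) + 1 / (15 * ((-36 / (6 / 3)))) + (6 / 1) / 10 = 692731 / 461430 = 1.50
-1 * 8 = -8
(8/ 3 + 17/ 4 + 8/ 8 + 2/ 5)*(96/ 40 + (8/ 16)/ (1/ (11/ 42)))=530437/ 25200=21.05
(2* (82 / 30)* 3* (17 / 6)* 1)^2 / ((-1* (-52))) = 485809 / 11700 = 41.52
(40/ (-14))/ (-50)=2/ 35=0.06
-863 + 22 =-841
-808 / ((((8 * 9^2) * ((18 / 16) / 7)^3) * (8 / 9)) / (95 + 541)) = -470036224 / 2187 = -214922.83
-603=-603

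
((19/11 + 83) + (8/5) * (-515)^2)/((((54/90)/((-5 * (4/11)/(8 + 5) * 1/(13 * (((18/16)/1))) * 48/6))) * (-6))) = 14940454400/1656369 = 9020.00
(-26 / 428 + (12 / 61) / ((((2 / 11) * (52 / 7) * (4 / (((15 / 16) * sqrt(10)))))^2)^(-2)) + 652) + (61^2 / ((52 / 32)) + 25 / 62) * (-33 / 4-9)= -12124852462607057315216297 / 312072382592845875000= -38852.69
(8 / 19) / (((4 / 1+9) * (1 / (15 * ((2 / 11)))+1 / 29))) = 6960 / 86203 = 0.08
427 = 427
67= 67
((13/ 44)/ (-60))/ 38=-13/ 100320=-0.00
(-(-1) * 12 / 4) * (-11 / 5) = -33 / 5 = -6.60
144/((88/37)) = 666/11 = 60.55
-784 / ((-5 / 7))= 5488 / 5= 1097.60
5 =5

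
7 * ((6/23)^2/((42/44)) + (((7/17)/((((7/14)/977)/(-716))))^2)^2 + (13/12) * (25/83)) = 33927787339866177908588451202277107/44005878564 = 770983069694274174032337.60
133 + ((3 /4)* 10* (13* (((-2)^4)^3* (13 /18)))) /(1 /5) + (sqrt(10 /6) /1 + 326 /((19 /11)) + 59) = sqrt(15) /3 + 82223302 /57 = 1442515.36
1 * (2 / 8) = 1 / 4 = 0.25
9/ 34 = 0.26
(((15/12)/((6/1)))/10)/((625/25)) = 1/1200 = 0.00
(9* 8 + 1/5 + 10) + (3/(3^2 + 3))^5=420869/5120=82.20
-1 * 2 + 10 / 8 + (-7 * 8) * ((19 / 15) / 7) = -653 / 60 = -10.88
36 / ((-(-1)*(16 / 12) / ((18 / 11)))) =486 / 11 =44.18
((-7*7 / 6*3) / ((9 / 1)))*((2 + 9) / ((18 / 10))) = -2695 / 162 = -16.64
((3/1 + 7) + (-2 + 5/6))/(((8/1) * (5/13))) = 2.87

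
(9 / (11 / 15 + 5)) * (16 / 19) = 1080 / 817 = 1.32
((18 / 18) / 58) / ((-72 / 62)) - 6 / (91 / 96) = -6.34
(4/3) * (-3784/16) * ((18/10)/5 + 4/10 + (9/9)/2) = -9933/25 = -397.32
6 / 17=0.35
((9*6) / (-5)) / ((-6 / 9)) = 81 / 5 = 16.20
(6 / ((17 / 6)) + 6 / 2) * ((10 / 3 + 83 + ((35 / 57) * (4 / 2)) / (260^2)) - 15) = 797098843 / 2183480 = 365.06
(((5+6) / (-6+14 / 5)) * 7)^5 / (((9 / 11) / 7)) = -651319937778125 / 9437184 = -69016344.05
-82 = -82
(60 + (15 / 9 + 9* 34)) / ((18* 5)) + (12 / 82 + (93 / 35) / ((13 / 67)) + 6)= 23.93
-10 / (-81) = 10 / 81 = 0.12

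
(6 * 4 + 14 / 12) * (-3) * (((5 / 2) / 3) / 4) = -755 / 48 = -15.73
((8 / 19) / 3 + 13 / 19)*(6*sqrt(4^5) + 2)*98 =893564 / 57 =15676.56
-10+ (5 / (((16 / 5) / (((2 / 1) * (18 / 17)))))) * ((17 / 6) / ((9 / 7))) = -2.71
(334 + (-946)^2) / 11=895250 / 11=81386.36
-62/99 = -0.63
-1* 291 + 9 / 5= -1446 / 5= -289.20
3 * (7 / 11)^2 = 147 / 121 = 1.21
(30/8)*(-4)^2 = 60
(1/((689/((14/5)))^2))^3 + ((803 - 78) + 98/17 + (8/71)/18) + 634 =24782488406102178479559396443/18158716026068313477234375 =1364.77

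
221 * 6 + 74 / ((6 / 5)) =4163 / 3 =1387.67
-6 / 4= -3 / 2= -1.50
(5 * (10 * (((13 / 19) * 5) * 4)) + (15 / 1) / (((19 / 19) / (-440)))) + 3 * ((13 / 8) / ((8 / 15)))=-7182485 / 1216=-5906.65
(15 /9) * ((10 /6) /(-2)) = -25 /18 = -1.39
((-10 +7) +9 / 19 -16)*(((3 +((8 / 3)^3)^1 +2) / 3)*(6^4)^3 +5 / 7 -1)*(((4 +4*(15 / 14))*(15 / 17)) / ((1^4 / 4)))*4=-596367825856788480 / 15827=-37680408533315.76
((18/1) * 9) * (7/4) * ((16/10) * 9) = 20412/5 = 4082.40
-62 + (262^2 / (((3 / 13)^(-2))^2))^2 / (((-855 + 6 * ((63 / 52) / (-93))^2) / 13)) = -29250036982201310 / 45828952296049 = -638.24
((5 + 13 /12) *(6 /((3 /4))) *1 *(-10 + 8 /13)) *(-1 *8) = 142496 /39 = 3653.74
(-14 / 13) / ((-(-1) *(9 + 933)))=-7 / 6123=-0.00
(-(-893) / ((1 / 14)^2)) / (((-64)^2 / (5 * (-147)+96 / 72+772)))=5032055 / 3072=1638.04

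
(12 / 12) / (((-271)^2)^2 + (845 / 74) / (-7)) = 518 / 2793874688313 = 0.00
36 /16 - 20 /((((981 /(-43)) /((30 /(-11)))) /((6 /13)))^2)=2127423121 /971818276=2.19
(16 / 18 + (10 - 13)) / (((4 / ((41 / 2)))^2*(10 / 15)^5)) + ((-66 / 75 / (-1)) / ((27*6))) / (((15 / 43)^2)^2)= -88327638016697 / 209952000000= -420.70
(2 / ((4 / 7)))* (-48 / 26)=-6.46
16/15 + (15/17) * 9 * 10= 20522/255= 80.48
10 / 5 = 2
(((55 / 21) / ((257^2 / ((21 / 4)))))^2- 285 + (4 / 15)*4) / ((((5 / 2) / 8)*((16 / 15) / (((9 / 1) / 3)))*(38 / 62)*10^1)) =-1455088685016543 / 3489976320800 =-416.93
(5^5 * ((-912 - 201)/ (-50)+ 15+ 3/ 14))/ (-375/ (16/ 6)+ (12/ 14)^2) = -15302000/ 18279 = -837.14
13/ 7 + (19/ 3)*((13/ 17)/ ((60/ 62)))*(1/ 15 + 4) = 3567889/ 160650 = 22.21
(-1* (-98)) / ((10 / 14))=686 / 5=137.20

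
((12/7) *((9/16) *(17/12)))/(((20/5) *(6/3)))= 153/896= 0.17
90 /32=45 /16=2.81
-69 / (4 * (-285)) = 23 / 380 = 0.06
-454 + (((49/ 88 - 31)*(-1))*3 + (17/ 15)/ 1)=-477229/ 1320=-361.54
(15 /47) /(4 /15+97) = 225 /68573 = 0.00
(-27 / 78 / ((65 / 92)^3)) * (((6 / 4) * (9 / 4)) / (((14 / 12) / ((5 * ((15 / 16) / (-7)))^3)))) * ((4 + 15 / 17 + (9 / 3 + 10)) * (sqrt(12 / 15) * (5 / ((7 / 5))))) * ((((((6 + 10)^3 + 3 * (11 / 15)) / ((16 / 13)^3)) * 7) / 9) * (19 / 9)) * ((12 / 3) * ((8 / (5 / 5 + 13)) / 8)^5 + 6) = 1054733.10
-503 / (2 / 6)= -1509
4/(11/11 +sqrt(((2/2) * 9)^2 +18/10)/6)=-40/13 +4 * sqrt(230)/13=1.59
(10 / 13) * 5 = 50 / 13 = 3.85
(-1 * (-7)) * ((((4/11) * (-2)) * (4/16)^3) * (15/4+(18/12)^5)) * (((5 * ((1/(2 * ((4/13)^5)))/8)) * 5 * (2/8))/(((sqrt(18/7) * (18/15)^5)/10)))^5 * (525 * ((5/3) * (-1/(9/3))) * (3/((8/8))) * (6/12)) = 211874572531368693224223836786931087772245518863201141357421875 * sqrt(14)/356349292791741742408827428652584396551008288768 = 2224676954374858.92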